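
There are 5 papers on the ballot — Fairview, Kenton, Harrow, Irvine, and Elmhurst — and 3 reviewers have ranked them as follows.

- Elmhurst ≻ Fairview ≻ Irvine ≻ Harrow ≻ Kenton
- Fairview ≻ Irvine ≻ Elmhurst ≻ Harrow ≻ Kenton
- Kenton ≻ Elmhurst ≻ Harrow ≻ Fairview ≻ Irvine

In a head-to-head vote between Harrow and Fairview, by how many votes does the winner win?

1

Ballots ranking Harrow above Fairview: 1.
Ballots ranking Fairview above Harrow: 2.
Fairview wins 2–1, a margin of 1.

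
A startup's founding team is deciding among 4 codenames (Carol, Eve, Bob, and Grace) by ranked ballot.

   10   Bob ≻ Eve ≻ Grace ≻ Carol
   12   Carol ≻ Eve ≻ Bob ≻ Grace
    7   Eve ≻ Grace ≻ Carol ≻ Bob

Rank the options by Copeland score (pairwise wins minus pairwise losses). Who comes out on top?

Pairwise results:
  Carol vs Eve: Eve wins 17–12.
  Carol vs Bob: Carol wins 19–10.
  Carol vs Grace: Grace wins 17–12.
  Eve vs Bob: Eve wins 19–10.
  Eve vs Grace: Eve wins 29–0.
  Bob vs Grace: Bob wins 22–7.
Copeland scores (wins − losses):
  Carol: 1 − 2 = -1
  Eve: 3 − 0 = 3
  Bob: 1 − 2 = -1
  Grace: 1 − 2 = -1
Eve has the best Copeland score.

Eve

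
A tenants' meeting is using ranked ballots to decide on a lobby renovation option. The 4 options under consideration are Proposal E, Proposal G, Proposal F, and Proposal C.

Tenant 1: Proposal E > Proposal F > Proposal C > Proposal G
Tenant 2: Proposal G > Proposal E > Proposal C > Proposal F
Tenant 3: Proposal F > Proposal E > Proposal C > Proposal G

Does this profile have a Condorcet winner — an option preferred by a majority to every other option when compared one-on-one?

Yes

Head-to-head results (3 voters total):
Proposal E vs Proposal G: Proposal E wins 2–1.
Proposal E vs Proposal F: Proposal E wins 2–1.
Proposal E vs Proposal C: Proposal E wins 3–0.
Proposal G vs Proposal F: Proposal F wins 2–1.
Proposal G vs Proposal C: Proposal C wins 2–1.
Proposal F vs Proposal C: Proposal F wins 2–1.
Proposal E beats each rival — Proposal G (2–1), Proposal F (2–1), Proposal C (3–0) — so Proposal E is the Condorcet winner.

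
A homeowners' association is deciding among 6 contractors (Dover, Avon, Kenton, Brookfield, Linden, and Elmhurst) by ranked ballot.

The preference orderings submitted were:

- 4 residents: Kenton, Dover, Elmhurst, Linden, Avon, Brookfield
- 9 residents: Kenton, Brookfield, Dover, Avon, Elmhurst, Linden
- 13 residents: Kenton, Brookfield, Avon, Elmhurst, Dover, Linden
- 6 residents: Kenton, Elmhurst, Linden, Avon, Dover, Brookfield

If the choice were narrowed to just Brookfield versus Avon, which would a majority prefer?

Ballots ranking Brookfield above Avon: 9+13 = 22.
Ballots ranking Avon above Brookfield: 4+6 = 10.
Brookfield wins the head-to-head, 22–10.

Brookfield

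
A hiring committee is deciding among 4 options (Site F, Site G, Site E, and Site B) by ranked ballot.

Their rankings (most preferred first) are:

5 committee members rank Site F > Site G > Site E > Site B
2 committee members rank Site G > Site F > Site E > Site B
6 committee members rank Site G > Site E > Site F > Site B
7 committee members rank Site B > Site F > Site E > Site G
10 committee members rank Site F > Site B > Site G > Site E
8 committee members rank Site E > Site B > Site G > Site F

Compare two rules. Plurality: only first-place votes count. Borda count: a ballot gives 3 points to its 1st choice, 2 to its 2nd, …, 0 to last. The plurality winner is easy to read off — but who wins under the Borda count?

Plurality first-place counts: Site F 15, Site G 8, Site E 8, Site B 7 → Site F.
Borda totals: Site F 69, Site G 52, Site E 50, Site B 57 → Site F.

Site F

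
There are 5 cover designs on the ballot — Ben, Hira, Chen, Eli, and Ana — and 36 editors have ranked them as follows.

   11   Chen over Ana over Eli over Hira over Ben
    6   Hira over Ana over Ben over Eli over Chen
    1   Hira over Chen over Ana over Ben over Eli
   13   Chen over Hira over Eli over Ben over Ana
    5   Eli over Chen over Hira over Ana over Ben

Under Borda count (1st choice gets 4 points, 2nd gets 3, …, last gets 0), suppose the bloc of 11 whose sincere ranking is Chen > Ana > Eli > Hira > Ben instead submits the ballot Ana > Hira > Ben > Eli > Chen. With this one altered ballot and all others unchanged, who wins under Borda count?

Borda totals with the altered ballot: Ben 48, Hira 110, Chen 70, Eli 63, Ana 69.
The switch changes the winner from Chen to Hira.

Hira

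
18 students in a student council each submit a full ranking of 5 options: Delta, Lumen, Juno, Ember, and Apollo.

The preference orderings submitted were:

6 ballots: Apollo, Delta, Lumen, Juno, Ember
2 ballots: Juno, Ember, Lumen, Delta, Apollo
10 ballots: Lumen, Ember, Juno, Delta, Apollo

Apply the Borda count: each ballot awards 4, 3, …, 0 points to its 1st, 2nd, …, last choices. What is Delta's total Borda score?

Borda scores:
  Delta: 6·3 + 2·1 + 10·1 = 30
  Lumen: 6·2 + 2·2 + 10·4 = 56
  Juno: 6·1 + 2·4 + 10·2 = 34
  Ember: 6·0 + 2·3 + 10·3 = 36
  Apollo: 6·4 + 2·0 + 10·0 = 24

30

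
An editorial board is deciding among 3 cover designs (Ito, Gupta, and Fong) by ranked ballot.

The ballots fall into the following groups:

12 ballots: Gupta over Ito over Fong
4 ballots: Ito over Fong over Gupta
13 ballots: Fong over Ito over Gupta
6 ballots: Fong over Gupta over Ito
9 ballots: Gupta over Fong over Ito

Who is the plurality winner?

Gupta

First-place vote totals:
  Ito: 4
  Gupta: 21
  Fong: 19
Gupta has the most first-place votes.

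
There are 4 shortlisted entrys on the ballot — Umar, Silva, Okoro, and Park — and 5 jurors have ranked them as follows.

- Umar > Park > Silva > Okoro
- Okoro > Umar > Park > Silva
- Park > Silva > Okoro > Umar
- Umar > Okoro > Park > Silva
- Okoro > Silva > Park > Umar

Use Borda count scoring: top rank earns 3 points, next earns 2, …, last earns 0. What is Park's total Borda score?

Borda scores:
  Umar: 3 + 2 + 0 + 3 + 0 = 8
  Silva: 1 + 0 + 2 + 0 + 2 = 5
  Okoro: 0 + 3 + 1 + 2 + 3 = 9
  Park: 2 + 1 + 3 + 1 + 1 = 8

8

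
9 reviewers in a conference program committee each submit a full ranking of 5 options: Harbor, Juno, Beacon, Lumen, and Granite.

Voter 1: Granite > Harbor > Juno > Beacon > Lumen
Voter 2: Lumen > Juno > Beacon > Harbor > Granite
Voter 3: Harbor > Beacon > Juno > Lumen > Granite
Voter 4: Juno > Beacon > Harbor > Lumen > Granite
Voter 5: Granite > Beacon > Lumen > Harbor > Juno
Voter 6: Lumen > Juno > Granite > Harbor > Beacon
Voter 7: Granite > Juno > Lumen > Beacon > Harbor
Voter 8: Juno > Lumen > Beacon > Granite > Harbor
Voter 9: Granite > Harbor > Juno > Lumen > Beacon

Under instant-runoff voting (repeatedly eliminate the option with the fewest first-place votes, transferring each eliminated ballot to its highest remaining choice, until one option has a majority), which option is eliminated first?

Round 1: Granite 4, Juno 2, Lumen 2, Harbor 1, Beacon 0. Beacon has the fewest and is eliminated.
Round 2: Granite 4, Juno 2, Lumen 2, Harbor 1. Harbor has the fewest and is eliminated.
Round 3: Granite 4, Juno 3, Lumen 2. Lumen has the fewest and is eliminated.
Round 4: Juno 5, Granite 4. Juno has a majority.

Beacon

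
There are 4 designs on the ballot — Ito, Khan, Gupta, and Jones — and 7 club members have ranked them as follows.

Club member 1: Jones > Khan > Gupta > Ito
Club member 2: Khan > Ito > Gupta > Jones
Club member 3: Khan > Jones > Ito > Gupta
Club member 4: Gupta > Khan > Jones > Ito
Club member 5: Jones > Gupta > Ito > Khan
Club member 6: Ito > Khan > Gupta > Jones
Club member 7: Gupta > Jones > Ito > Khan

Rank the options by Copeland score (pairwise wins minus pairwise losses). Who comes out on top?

Pairwise results:
  Ito vs Khan: Khan wins 4–3.
  Ito vs Gupta: Gupta wins 4–3.
  Ito vs Jones: Jones wins 5–2.
  Khan vs Gupta: Khan wins 4–3.
  Khan vs Jones: Khan wins 4–3.
  Gupta vs Jones: Gupta wins 4–3.
Copeland scores (wins − losses):
  Ito: 0 − 3 = -3
  Khan: 3 − 0 = 3
  Gupta: 2 − 1 = 1
  Jones: 1 − 2 = -1
Khan has the best Copeland score.

Khan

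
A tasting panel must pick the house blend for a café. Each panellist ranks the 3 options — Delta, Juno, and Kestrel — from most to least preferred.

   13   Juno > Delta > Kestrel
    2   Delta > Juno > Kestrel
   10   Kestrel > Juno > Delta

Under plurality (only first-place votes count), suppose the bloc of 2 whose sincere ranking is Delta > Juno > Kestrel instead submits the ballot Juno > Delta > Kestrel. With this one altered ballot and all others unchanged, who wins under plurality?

Juno

First-place totals with the altered ballot: Delta 0, Juno 15, Kestrel 10.
The winner is unchanged: still Juno.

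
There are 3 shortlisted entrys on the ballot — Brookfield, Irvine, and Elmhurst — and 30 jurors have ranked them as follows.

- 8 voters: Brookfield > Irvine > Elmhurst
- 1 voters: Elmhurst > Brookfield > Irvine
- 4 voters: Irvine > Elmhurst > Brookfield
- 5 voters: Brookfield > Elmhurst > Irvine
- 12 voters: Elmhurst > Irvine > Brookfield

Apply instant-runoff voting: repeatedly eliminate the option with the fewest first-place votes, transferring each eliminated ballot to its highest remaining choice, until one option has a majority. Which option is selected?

Elmhurst

Round 1: Brookfield 13, Elmhurst 13, Irvine 4. Irvine has the fewest and is eliminated.
Round 2: Elmhurst 17, Brookfield 13. Elmhurst has a majority.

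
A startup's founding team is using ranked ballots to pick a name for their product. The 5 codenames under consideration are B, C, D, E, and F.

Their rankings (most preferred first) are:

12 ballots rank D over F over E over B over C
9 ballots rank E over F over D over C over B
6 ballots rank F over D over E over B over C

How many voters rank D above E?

Ballots ranking D above E: 12+6 = 18.
Ballots ranking E above D: 9.
So 18 of 27 voters prefer D to E.

18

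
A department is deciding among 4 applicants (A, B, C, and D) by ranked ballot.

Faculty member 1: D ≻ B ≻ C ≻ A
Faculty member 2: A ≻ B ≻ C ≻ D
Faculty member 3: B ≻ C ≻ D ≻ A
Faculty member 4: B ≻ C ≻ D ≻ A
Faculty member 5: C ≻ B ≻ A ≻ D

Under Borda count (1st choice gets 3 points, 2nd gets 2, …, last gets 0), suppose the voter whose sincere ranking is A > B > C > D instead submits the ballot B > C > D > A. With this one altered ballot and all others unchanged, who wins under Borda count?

B

Borda totals with the altered ballot: A 1, B 13, C 10, D 6.
The winner is unchanged: still B.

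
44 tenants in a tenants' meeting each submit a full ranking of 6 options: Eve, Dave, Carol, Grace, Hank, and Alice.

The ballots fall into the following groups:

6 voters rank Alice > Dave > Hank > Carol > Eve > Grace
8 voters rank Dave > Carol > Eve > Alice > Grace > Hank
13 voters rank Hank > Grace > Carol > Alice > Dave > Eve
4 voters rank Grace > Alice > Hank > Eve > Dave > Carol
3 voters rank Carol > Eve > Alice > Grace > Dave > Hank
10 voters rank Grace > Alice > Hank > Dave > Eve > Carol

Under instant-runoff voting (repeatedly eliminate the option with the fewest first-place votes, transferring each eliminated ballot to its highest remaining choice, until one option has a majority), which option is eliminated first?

Eve

Round 1: Grace 14, Hank 13, Dave 8, Alice 6, Carol 3, Eve 0. Eve has the fewest and is eliminated.
Round 2: Grace 14, Hank 13, Dave 8, Alice 6, Carol 3. Carol has the fewest and is eliminated.
Round 3: Grace 14, Hank 13, Alice 9, Dave 8. Dave has the fewest and is eliminated.
Round 4: Alice 17, Grace 14, Hank 13. Hank has the fewest and is eliminated.
Round 5: Grace 27, Alice 17. Grace has a majority.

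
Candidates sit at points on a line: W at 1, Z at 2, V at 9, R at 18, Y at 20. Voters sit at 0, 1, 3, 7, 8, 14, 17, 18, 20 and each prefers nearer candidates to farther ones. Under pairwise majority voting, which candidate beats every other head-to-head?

With single-peaked preferences on a line, the Condorcet winner is the candidate closest to the median voter.
The median voter (position 8) is closest to V at 9.
Check: V vs R — voters closer to V: 5 of 9.

V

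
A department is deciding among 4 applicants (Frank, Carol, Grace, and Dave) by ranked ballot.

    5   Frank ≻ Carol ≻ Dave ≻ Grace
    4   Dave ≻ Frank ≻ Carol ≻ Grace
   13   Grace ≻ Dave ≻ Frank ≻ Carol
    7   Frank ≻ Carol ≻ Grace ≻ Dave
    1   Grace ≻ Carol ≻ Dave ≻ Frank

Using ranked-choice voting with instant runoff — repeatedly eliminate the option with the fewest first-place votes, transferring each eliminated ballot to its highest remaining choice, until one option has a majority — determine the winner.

Frank

Round 1: Grace 14, Frank 12, Dave 4, Carol 0. Carol has the fewest and is eliminated.
Round 2: Grace 14, Frank 12, Dave 4. Dave has the fewest and is eliminated.
Round 3: Frank 16, Grace 14. Frank has a majority.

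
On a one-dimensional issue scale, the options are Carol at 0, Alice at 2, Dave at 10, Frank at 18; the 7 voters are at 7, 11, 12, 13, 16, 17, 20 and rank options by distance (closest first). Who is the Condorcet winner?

With single-peaked preferences on a line, the Condorcet winner is the candidate closest to the median voter.
The median voter (position 13) is closest to Dave at 10.
Check: Dave vs Carol — voters closer to Dave: 7 of 7.

Dave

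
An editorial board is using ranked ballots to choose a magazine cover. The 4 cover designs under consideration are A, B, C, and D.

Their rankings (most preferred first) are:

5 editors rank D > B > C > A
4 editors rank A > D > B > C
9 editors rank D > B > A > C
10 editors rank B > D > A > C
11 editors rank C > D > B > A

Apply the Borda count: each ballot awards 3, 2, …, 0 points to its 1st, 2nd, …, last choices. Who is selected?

D

Borda scores:
  A: 5·0 + 4·3 + 9·1 + 10·1 + 11·0 = 31
  B: 5·2 + 4·1 + 9·2 + 10·3 + 11·1 = 73
  C: 5·1 + 4·0 + 9·0 + 10·0 + 11·3 = 38
  D: 5·3 + 4·2 + 9·3 + 10·2 + 11·2 = 92
D has the highest total.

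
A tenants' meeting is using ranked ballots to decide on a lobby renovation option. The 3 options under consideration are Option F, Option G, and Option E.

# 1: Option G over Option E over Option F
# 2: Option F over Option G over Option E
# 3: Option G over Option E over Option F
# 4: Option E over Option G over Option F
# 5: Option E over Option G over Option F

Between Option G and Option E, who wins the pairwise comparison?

Ballots ranking Option G above Option E: 3.
Ballots ranking Option E above Option G: 2.
Option G wins the head-to-head, 3–2.

Option G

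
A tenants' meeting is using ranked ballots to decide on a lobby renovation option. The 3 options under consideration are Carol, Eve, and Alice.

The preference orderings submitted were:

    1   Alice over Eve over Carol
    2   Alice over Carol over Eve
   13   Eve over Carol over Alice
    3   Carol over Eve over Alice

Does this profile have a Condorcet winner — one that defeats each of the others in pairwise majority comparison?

Head-to-head results (19 voters total):
Carol vs Eve: Eve wins 14–5.
Carol vs Alice: Carol wins 16–3.
Eve vs Alice: Eve wins 16–3.
Eve beats each rival — Carol (14–5), Alice (16–3) — so Eve is the Condorcet winner.

Yes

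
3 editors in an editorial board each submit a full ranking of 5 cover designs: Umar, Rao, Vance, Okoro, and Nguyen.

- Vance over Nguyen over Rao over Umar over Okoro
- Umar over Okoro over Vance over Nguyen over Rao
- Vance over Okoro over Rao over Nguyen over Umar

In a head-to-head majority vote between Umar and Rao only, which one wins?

Rao

Ballots ranking Umar above Rao: 1.
Ballots ranking Rao above Umar: 2.
Rao wins the head-to-head, 2–1.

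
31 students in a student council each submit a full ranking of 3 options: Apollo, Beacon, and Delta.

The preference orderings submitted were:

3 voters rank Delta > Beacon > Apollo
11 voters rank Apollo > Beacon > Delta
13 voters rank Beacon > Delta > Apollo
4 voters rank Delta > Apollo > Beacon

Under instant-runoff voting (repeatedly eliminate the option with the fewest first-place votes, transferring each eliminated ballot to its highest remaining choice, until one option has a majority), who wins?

Round 1: Beacon 13, Apollo 11, Delta 7. Delta has the fewest and is eliminated.
Round 2: Beacon 16, Apollo 15. Beacon has a majority.

Beacon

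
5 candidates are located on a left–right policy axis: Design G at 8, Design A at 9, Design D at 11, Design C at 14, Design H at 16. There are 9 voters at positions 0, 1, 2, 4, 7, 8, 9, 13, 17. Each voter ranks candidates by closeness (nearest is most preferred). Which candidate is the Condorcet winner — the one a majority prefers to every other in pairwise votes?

With single-peaked preferences on a line, the Condorcet winner is the candidate closest to the median voter.
The median voter (position 7) is closest to Design G at 8.
Check: Design G vs Design D — voters closer to Design G: 7 of 9.

Design G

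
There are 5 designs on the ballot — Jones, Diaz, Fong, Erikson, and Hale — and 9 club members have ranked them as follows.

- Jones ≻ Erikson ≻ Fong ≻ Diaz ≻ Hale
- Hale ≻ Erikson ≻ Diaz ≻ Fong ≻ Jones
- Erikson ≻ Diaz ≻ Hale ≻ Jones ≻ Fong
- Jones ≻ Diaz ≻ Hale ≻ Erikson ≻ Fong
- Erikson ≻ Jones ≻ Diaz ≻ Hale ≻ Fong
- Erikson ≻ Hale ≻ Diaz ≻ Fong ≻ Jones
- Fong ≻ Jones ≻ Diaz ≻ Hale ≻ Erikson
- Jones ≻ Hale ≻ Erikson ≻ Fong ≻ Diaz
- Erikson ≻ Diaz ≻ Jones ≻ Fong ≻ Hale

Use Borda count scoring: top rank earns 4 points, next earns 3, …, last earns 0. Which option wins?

Erikson

Borda scores:
  Jones: 4 + 0 + 1 + 4 + 3 + 0 + 3 + 4 + 2 = 21
  Diaz: 1 + 2 + 3 + 3 + 2 + 2 + 2 + 0 + 3 = 18
  Fong: 2 + 1 + 0 + 0 + 0 + 1 + 4 + 1 + 1 = 10
  Erikson: 3 + 3 + 4 + 1 + 4 + 4 + 0 + 2 + 4 = 25
  Hale: 0 + 4 + 2 + 2 + 1 + 3 + 1 + 3 + 0 = 16
Erikson has the highest total.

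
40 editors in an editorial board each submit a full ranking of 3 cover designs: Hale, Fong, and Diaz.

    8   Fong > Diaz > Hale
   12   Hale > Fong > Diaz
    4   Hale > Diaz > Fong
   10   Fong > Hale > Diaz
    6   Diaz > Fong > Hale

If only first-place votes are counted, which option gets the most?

Fong

First-place vote totals:
  Hale: 16
  Fong: 18
  Diaz: 6
Fong has the most first-place votes.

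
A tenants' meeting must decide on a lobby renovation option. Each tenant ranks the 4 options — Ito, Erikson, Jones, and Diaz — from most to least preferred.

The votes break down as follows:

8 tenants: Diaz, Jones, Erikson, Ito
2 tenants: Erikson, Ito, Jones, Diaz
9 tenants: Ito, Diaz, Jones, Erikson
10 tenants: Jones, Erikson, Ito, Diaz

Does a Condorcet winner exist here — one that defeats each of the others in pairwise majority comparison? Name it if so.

Head-to-head results (29 voters total):
Ito vs Erikson: Erikson wins 20–9.
Ito vs Jones: Jones wins 18–11.
Ito vs Diaz: Ito wins 21–8.
Erikson vs Jones: Jones wins 27–2.
Erikson vs Diaz: Diaz wins 17–12.
Jones vs Diaz: Diaz wins 17–12.
No candidate beats all others: Ito beats Diaz beats Erikson beats Ito, a majority cycle.

None — there is no Condorcet winner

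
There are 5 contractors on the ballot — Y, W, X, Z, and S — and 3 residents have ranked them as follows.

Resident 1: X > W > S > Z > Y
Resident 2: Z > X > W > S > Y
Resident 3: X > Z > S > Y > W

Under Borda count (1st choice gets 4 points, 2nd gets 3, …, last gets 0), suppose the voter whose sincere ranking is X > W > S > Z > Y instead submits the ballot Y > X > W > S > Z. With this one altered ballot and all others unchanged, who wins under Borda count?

Borda totals with the altered ballot: Y 5, W 4, X 10, Z 7, S 4.
The winner is unchanged: still X.

X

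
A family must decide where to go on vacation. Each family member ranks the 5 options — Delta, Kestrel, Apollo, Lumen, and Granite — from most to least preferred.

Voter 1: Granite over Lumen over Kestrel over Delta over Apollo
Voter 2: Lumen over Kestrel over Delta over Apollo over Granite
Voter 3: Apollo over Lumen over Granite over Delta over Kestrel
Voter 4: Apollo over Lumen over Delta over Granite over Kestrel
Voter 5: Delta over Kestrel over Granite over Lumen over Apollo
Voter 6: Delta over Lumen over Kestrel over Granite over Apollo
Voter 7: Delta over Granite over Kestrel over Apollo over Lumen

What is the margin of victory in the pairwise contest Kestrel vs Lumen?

3

Ballots ranking Kestrel above Lumen: 2.
Ballots ranking Lumen above Kestrel: 5.
Lumen wins 5–2, a margin of 3.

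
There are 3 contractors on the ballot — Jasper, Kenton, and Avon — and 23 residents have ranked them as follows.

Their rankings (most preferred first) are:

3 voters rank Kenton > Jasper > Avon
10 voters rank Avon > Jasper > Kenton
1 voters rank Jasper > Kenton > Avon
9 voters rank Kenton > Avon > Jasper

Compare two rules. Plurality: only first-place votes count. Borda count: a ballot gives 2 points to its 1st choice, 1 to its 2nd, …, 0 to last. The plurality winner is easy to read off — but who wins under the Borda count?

Avon

Plurality first-place counts: Jasper 1, Kenton 12, Avon 10 → Kenton.
Borda totals: Jasper 15, Kenton 25, Avon 29 → Avon.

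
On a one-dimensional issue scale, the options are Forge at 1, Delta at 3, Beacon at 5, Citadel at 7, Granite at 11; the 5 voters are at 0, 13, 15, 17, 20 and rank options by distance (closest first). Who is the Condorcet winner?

With single-peaked preferences on a line, the Condorcet winner is the candidate closest to the median voter.
The median voter (position 15) is closest to Granite at 11.
Check: Granite vs Delta — voters closer to Granite: 4 of 5.

Granite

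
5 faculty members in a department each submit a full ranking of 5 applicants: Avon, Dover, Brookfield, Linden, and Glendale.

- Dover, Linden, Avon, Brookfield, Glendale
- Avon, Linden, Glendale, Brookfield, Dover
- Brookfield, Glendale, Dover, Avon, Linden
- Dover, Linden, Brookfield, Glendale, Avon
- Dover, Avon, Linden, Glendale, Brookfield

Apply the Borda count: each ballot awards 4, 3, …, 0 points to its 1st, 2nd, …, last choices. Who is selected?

Dover

Borda scores:
  Avon: 2 + 4 + 1 + 0 + 3 = 10
  Dover: 4 + 0 + 2 + 4 + 4 = 14
  Brookfield: 1 + 1 + 4 + 2 + 0 = 8
  Linden: 3 + 3 + 0 + 3 + 2 = 11
  Glendale: 0 + 2 + 3 + 1 + 1 = 7
Dover has the highest total.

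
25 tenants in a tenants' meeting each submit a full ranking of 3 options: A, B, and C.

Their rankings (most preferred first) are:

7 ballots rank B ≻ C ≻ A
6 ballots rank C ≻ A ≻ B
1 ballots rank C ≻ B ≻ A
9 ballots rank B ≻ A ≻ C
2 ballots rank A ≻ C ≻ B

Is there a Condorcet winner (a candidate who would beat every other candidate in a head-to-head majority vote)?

Yes

Head-to-head results (25 voters total):
A vs B: B wins 17–8.
A vs C: C wins 14–11.
B vs C: B wins 16–9.
B beats each rival — A (17–8), C (16–9) — so B is the Condorcet winner.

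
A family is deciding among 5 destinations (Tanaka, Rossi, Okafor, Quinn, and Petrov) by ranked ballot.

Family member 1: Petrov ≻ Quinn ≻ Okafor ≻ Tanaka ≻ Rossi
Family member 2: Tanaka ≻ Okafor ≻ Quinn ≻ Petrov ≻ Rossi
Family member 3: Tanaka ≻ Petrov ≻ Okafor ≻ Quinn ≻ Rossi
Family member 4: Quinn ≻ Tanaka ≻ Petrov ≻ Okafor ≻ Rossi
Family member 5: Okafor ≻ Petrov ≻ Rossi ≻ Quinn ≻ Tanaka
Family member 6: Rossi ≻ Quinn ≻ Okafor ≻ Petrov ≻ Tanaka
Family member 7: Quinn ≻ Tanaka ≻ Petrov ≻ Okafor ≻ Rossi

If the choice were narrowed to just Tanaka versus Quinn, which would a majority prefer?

Quinn

Ballots ranking Tanaka above Quinn: 2.
Ballots ranking Quinn above Tanaka: 5.
Quinn wins the head-to-head, 5–2.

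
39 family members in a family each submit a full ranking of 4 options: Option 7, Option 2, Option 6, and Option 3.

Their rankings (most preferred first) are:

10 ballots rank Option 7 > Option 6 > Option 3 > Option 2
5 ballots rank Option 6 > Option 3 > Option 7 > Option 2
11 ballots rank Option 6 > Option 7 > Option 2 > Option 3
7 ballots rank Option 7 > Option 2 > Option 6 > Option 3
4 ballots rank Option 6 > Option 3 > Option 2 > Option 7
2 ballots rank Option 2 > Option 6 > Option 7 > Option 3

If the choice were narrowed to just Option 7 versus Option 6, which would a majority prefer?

Ballots ranking Option 7 above Option 6: 10+7 = 17.
Ballots ranking Option 6 above Option 7: 5+11+4+2 = 22.
Option 6 wins the head-to-head, 22–17.

Option 6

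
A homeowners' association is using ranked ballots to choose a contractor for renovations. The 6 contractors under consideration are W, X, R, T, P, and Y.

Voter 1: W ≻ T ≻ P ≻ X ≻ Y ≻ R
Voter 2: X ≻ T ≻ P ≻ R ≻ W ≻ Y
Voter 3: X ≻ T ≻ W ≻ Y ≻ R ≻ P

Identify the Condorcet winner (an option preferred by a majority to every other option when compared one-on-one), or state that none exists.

X

Head-to-head results (3 voters total):
W vs X: X wins 2–1.
W vs R: W wins 2–1.
W vs T: T wins 2–1.
W vs P: W wins 2–1.
W vs Y: W wins 3–0.
X vs R: X wins 3–0.
X vs T: X wins 2–1.
X vs P: X wins 2–1.
X vs Y: X wins 3–0.
R vs T: T wins 3–0.
R vs P: P wins 2–1.
R vs Y: Y wins 2–1.
T vs P: T wins 3–0.
T vs Y: T wins 3–0.
P vs Y: P wins 2–1.
X beats each rival — W (2–1), R (3–0), T (2–1), P (2–1), Y (3–0) — so X is the Condorcet winner.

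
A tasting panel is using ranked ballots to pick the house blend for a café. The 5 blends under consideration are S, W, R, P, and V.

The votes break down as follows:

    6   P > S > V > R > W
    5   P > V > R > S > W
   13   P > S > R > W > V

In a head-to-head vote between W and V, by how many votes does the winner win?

Ballots ranking W above V: 13.
Ballots ranking V above W: 6+5 = 11.
W wins 13–11, a margin of 2.

2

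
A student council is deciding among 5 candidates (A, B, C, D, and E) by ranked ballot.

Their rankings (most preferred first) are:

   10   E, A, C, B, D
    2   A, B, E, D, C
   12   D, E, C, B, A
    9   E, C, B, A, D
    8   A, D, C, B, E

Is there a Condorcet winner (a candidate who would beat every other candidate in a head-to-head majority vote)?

Head-to-head results (41 voters total):
A vs B: B wins 21–20.
A vs C: C wins 21–20.
A vs D: A wins 29–12.
A vs E: E wins 31–10.
B vs C: C wins 39–2.
B vs D: B wins 21–20.
B vs E: E wins 31–10.
C vs D: D wins 22–19.
C vs E: E wins 33–8.
D vs E: E wins 21–20.
E beats each rival — A (31–10), B (31–10), C (33–8), D (21–20) — so E is the Condorcet winner.

Yes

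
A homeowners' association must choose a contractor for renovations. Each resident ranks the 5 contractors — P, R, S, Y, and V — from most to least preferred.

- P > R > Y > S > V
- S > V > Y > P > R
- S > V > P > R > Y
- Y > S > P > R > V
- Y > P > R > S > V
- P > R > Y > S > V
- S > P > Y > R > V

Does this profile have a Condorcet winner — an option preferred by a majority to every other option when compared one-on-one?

Head-to-head results (7 voters total):
P vs R: P wins 7–0.
P vs S: S wins 4–3.
P vs Y: P wins 4–3.
P vs V: P wins 5–2.
R vs S: S wins 4–3.
R vs Y: Y wins 4–3.
R vs V: R wins 5–2.
S vs Y: Y wins 4–3.
S vs V: S wins 7–0.
Y vs V: Y wins 5–2.
No candidate beats all others: P beats Y beats S beats P, a majority cycle.

No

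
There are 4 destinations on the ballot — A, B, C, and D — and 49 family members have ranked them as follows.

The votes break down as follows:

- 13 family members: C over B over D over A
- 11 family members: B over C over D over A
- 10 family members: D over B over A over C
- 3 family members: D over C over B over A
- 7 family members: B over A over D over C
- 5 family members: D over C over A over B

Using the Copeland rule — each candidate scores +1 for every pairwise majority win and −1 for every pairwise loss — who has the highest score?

Pairwise results:
  A vs B: B wins 44–5.
  A vs C: C wins 32–17.
  A vs D: D wins 42–7.
  B vs C: B wins 28–21.
  B vs D: B wins 31–18.
  C vs D: D wins 25–24.
Copeland scores (wins − losses):
  A: 0 − 3 = -3
  B: 3 − 0 = 3
  C: 1 − 2 = -1
  D: 2 − 1 = 1
B has the best Copeland score.

B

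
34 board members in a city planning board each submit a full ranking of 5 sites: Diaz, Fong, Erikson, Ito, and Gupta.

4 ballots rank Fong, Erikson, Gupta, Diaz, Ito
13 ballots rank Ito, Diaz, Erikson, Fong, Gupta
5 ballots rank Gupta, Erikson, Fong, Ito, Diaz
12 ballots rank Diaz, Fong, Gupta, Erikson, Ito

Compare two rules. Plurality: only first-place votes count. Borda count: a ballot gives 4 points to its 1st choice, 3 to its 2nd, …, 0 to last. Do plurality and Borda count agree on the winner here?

No

Plurality first-place counts: Diaz 12, Fong 4, Erikson 0, Ito 13, Gupta 5 → Ito.
Borda totals: Diaz 91, Fong 75, Erikson 65, Ito 57, Gupta 52 → Diaz.
The two rules disagree: plurality picks Ito, Borda picks Diaz.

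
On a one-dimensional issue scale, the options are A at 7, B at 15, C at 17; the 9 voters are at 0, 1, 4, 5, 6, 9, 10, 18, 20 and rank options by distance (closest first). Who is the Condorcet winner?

A

With single-peaked preferences on a line, the Condorcet winner is the candidate closest to the median voter.
The median voter (position 6) is closest to A at 7.
Check: A vs B — voters closer to A: 7 of 9.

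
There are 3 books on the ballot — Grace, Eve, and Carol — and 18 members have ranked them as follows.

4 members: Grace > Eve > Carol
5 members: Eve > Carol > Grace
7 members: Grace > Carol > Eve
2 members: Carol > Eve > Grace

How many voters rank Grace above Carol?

Ballots ranking Grace above Carol: 4+7 = 11.
Ballots ranking Carol above Grace: 5+2 = 7.
So 11 of 18 voters prefer Grace to Carol.

11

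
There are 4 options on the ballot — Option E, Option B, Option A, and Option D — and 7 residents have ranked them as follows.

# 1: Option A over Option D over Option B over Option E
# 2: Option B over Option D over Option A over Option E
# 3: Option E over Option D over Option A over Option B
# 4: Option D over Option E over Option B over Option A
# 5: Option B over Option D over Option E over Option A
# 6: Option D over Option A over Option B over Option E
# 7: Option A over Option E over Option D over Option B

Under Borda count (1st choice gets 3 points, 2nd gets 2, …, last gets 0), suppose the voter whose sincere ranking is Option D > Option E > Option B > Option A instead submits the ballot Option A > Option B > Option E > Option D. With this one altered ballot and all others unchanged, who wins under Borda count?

Borda totals with the altered ballot: Option E 7, Option B 10, Option A 13, Option D 12.
The switch changes the winner from Option D to Option A.

Option A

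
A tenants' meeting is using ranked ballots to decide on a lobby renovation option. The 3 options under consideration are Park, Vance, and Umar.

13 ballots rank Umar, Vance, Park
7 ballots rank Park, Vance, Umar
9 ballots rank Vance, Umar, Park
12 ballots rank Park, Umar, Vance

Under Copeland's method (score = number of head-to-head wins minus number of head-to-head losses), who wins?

Pairwise results:
  Park vs Vance: Vance wins 22–19.
  Park vs Umar: Umar wins 22–19.
  Vance vs Umar: Umar wins 25–16.
Copeland scores (wins − losses):
  Park: 0 − 2 = -2
  Vance: 1 − 1 = 0
  Umar: 2 − 0 = 2
Umar has the best Copeland score.

Umar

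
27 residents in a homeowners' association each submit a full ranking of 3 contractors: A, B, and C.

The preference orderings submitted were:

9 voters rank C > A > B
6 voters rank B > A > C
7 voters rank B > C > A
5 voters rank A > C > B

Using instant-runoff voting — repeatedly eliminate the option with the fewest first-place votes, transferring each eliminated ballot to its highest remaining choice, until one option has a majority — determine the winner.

Round 1: B 13, C 9, A 5. A has the fewest and is eliminated.
Round 2: C 14, B 13. C has a majority.

C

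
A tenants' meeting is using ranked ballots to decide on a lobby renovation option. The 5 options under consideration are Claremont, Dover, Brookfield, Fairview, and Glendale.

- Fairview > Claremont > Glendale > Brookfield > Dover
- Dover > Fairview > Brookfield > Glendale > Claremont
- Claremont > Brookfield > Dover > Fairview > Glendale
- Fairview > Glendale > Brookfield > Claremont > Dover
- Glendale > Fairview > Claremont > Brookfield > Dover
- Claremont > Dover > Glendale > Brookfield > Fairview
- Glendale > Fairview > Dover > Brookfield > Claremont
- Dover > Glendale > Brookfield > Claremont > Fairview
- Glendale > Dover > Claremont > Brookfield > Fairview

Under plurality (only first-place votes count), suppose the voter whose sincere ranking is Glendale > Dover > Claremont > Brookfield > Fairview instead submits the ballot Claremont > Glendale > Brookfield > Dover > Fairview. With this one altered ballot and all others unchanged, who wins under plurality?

Claremont

First-place totals with the altered ballot: Claremont 3, Dover 2, Brookfield 0, Fairview 2, Glendale 2.
The switch changes the winner from Glendale to Claremont.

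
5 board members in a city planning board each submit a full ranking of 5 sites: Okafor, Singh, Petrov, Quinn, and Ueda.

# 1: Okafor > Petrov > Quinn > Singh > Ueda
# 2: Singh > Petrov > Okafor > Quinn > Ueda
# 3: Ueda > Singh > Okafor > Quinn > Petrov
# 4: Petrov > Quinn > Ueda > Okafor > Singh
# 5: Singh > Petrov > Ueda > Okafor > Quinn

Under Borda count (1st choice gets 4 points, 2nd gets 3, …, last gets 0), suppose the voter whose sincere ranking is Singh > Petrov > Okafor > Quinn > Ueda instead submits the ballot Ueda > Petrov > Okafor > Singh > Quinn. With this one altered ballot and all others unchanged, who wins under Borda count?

Borda totals with the altered ballot: Okafor 10, Singh 9, Petrov 13, Quinn 6, Ueda 12.
The winner is unchanged: still Petrov.

Petrov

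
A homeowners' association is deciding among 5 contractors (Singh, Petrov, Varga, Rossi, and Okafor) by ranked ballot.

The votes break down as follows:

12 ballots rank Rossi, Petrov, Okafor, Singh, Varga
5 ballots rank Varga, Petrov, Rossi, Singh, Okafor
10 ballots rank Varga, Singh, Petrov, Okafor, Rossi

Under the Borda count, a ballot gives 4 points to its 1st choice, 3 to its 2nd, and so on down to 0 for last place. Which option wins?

Petrov

Borda scores:
  Singh: 12·1 + 5·1 + 10·3 = 47
  Petrov: 12·3 + 5·3 + 10·2 = 71
  Varga: 12·0 + 5·4 + 10·4 = 60
  Rossi: 12·4 + 5·2 + 10·0 = 58
  Okafor: 12·2 + 5·0 + 10·1 = 34
Petrov has the highest total.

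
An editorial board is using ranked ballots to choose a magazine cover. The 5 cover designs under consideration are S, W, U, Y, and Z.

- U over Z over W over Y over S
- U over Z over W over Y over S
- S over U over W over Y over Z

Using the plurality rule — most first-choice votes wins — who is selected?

U

First-place vote totals:
  S: 1
  W: 0
  U: 2
  Y: 0
  Z: 0
U has the most first-place votes.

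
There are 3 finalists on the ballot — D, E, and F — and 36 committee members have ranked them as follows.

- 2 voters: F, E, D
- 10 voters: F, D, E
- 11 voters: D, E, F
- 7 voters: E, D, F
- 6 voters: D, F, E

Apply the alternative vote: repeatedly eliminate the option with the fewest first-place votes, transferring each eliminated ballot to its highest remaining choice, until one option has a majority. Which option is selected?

Round 1: D 17, F 12, E 7. E has the fewest and is eliminated.
Round 2: D 24, F 12. D has a majority.

D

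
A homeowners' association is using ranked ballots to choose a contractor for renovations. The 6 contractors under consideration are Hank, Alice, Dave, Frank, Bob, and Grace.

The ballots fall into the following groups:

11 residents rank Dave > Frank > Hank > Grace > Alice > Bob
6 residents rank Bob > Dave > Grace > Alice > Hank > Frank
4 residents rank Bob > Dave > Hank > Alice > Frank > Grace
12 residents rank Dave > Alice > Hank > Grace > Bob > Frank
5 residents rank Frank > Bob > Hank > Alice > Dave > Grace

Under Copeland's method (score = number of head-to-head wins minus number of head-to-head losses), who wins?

Pairwise results:
  Hank vs Alice: Hank wins 20–18.
  Hank vs Dave: Dave wins 33–5.
  Hank vs Frank: Hank wins 22–16.
  Hank vs Bob: Hank wins 23–15.
  Hank vs Grace: Hank wins 32–6.
  Alice vs Dave: Dave wins 33–5.
  Alice vs Frank: Alice wins 22–16.
  Alice vs Bob: Alice wins 23–15.
  Alice vs Grace: Alice wins 21–17.
  Dave vs Frank: Dave wins 33–5.
  Dave vs Bob: Dave wins 23–15.
  Dave vs Grace: Dave wins 38–0.
  Frank vs Bob: Bob wins 22–16.
  Frank vs Grace: Frank wins 20–18.
  Bob vs Grace: Grace wins 23–15.
Copeland scores (wins − losses):
  Hank: 4 − 1 = 3
  Alice: 3 − 2 = 1
  Dave: 5 − 0 = 5
  Frank: 1 − 4 = -3
  Bob: 1 − 4 = -3
  Grace: 1 − 4 = -3
Dave has the best Copeland score.

Dave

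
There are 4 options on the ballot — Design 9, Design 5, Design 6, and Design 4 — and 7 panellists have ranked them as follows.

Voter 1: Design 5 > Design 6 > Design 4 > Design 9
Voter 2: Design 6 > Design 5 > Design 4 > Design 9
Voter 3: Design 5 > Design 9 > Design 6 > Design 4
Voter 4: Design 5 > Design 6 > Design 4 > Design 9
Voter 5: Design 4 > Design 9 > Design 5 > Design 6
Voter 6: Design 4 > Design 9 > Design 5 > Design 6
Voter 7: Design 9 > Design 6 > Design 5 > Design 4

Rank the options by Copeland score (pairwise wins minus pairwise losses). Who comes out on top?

Design 5

Pairwise results:
  Design 9 vs Design 5: Design 5 wins 4–3.
  Design 9 vs Design 6: Design 9 wins 4–3.
  Design 9 vs Design 4: Design 4 wins 5–2.
  Design 5 vs Design 6: Design 5 wins 5–2.
  Design 5 vs Design 4: Design 5 wins 5–2.
  Design 6 vs Design 4: Design 6 wins 5–2.
Copeland scores (wins − losses):
  Design 9: 1 − 2 = -1
  Design 5: 3 − 0 = 3
  Design 6: 1 − 2 = -1
  Design 4: 1 − 2 = -1
Design 5 has the best Copeland score.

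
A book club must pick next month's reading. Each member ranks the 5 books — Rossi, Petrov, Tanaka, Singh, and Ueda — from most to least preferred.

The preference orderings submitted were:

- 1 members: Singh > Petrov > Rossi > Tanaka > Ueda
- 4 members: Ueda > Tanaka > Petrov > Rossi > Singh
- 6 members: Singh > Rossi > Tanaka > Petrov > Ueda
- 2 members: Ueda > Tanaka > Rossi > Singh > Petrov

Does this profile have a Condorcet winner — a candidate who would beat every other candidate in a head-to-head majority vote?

Yes

Head-to-head results (13 voters total):
Rossi vs Petrov: Rossi wins 8–5.
Rossi vs Tanaka: Rossi wins 7–6.
Rossi vs Singh: Singh wins 7–6.
Rossi vs Ueda: Rossi wins 7–6.
Petrov vs Tanaka: Tanaka wins 12–1.
Petrov vs Singh: Singh wins 9–4.
Petrov vs Ueda: Petrov wins 7–6.
Tanaka vs Singh: Singh wins 7–6.
Tanaka vs Ueda: Tanaka wins 7–6.
Singh vs Ueda: Singh wins 7–6.
Singh beats each rival — Rossi (7–6), Petrov (9–4), Tanaka (7–6), Ueda (7–6) — so Singh is the Condorcet winner.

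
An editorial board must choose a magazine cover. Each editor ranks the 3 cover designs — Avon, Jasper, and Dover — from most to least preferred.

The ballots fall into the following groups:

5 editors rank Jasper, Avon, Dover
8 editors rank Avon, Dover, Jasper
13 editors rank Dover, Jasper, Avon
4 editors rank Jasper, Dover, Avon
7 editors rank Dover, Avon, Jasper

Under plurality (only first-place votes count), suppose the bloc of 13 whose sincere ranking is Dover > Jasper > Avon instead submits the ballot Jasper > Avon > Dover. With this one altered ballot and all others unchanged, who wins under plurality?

Jasper

First-place totals with the altered ballot: Avon 8, Jasper 22, Dover 7.
The switch changes the winner from Dover to Jasper.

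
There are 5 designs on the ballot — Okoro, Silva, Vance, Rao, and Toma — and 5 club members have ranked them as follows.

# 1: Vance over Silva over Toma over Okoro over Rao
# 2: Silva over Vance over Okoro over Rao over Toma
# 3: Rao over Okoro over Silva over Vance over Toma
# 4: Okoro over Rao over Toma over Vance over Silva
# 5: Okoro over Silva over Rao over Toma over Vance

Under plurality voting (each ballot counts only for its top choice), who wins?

Okoro

First-place vote totals:
  Okoro: 2
  Silva: 1
  Vance: 1
  Rao: 1
  Toma: 0
Okoro has the most first-place votes.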